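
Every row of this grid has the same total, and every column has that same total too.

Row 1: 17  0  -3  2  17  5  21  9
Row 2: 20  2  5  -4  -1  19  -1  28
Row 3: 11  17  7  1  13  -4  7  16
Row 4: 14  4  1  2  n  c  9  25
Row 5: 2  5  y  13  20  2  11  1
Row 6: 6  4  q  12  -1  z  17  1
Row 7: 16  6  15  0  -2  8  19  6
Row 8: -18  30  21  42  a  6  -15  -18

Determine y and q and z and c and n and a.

y = 14, q = 8, z = 21, c = 11, n = 2, a = 20

Rows 1 and 2 both sum to 68, so that's the common total.
Row 8: -18 + 30 + 21 + 42 + 6 − 15 − 18 = 48, so its missing entry is 68 − 48 = 20.
Column 5: 17 − 1 + 13 + 20 − 1 − 2 + 20 = 66, so its missing entry is 68 − 66 = 2.
Row 5: 2 + 5 + 13 + 20 + 2 + 11 + 1 = 54, so its missing entry is 68 − 54 = 14.
Row 4: 14 + 4 + 1 + 2 + 2 + 9 + 25 = 57, so its missing entry is 68 − 57 = 11.
Column 6: 5 + 19 − 4 + 11 + 2 + 8 + 6 = 47, so its missing entry is 68 − 47 = 21.
Row 6: 6 + 4 + 12 − 1 + 21 + 17 + 1 = 60, so its missing entry is 68 − 60 = 8.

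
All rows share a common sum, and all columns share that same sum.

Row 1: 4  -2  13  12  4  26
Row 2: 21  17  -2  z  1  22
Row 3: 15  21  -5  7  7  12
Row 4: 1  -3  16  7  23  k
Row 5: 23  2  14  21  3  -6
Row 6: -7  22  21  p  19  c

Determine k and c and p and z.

Rows 1 and 3 both sum to 57, so that's the common total.
Row 2 has 21 + 17 − 2 + 1 + 22 = 59; the blank must be 57 − 59 = -2.
Column 4 has 12 − 2 + 7 + 7 + 21 = 45; the blank must be 57 − 45 = 12.
Row 6 has -7 + 22 + 21 + 12 + 19 = 67; the blank must be 57 − 67 = -10.
Row 4 has 1 − 3 + 16 + 7 + 23 = 44; the blank must be 57 − 44 = 13.

k = 13, c = -10, p = 12, z = -2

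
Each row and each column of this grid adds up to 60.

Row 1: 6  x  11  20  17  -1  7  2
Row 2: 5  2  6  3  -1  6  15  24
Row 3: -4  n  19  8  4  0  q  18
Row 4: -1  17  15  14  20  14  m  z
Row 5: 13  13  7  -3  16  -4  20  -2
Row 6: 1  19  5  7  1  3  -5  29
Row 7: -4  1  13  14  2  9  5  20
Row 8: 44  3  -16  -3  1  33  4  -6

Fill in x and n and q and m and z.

Row 1 has 6 + 11 + 20 + 17 − 1 + 7 + 2 = 62; the blank must be 60 − 62 = -2.
Column 2 has -2 + 2 + 17 + 13 + 19 + 1 + 3 = 53; the blank must be 60 − 53 = 7.
Column 8 has 2 + 24 + 18 − 2 + 29 + 20 − 6 = 85; the blank must be 60 − 85 = -25.
Row 3 has -4 + 7 + 19 + 8 + 4 + 0 + 18 = 52; the blank must be 60 − 52 = 8.
Row 4 has -1 + 17 + 15 + 14 + 20 + 14 − 25 = 54; the blank must be 60 − 54 = 6.

x = -2, n = 7, q = 8, m = 6, z = -25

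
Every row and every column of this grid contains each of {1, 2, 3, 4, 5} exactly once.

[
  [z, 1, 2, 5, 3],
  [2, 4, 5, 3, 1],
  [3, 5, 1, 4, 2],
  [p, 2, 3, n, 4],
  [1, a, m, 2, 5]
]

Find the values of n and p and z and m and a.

n = 1, p = 5, z = 4, m = 4, a = 3

For row 1, column 1: row 1 already has {1, 2, 3, 5}; that leaves 4.
For row 5, column 3: column 3 already has {1, 2, 3, 5}; that leaves 4.
Cell (4,1): column 1 already has {1, 2, 3, 4} → 5.
At (row 4, col 4): row 4 already has {2, 3, 4, 5}, so the value is 1.
At (row 5, col 2): row 5 already has {1, 2, 4, 5}, so the value is 3.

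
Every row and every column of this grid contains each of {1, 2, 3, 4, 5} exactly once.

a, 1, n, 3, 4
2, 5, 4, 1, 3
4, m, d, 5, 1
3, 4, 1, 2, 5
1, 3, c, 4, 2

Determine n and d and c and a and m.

For row 3, column 2: column 2 already has {1, 3, 4, 5}; that leaves 2.
At (row 1, col 1): column 1 already has {1, 2, 3, 4}, so the value is 5.
Cell (5,3): row 5 already has {1, 2, 3, 4} → 5.
At (row 1, col 3): row 1 already has {1, 3, 4, 5}, so the value is 2.
At (row 3, col 3): row 3 already has {1, 2, 4, 5}, so the value is 3.

n = 2, d = 3, c = 5, a = 5, m = 2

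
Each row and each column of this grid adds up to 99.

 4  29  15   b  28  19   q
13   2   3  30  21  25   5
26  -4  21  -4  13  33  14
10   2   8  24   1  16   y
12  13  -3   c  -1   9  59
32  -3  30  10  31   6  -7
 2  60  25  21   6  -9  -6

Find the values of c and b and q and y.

Row 4 has 10 + 2 + 8 + 24 + 1 + 16 = 61; the blank must be 99 − 61 = 38.
Column 7 has 5 + 14 + 38 + 59 − 7 − 6 = 103; the blank must be 99 − 103 = -4.
Row 1 has 4 + 29 + 15 + 28 + 19 − 4 = 91; the blank must be 99 − 91 = 8.
Row 5 has 12 + 13 − 3 − 1 + 9 + 59 = 89; the blank must be 99 − 89 = 10.

c = 10, b = 8, q = -4, y = 38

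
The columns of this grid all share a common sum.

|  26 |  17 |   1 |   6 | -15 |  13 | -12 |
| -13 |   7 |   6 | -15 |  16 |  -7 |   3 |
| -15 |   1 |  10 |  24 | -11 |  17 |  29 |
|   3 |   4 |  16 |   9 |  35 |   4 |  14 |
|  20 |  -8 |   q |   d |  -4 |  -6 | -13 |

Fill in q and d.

Column 6 sums to 21 and so does column 7; that's the common total.
In column 3 the known cells total 33, leaving 21 − 33 = -12.
In column 4 the known cells total 24, leaving 21 − 24 = -3.

q = -12, d = -3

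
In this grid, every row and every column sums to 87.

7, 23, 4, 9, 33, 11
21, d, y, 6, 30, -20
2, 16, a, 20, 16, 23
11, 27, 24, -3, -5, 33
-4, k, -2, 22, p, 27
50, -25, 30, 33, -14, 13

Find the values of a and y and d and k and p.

The known cells in column 5 total 60, leaving 87 − 60 = 27 for the blank.
The known cells in row 3 total 77, leaving 87 − 77 = 10 for the blank.
The known cells in column 3 total 66, leaving 87 − 66 = 21 for the blank.
The known cells in row 2 total 58, leaving 87 − 58 = 29 for the blank.
The known cells in row 5 total 70, leaving 87 − 70 = 17 for the blank.

a = 10, y = 21, d = 29, k = 17, p = 27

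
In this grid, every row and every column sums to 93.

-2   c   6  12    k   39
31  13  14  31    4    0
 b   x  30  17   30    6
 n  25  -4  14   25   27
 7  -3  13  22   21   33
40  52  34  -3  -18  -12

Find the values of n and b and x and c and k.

Column 5 has 4 + 30 + 25 + 21 − 18 = 62; the blank must be 93 − 62 = 31.
Row 1 has -2 + 6 + 12 + 31 + 39 = 86; the blank must be 93 − 86 = 7.
Column 2 has 7 + 13 + 25 − 3 + 52 = 94; the blank must be 93 − 94 = -1.
Row 3 has -1 + 30 + 17 + 30 + 6 = 82; the blank must be 93 − 82 = 11.
Row 4 has 25 − 4 + 14 + 25 + 27 = 87; the blank must be 93 − 87 = 6.

n = 6, b = 11, x = -1, c = 7, k = 31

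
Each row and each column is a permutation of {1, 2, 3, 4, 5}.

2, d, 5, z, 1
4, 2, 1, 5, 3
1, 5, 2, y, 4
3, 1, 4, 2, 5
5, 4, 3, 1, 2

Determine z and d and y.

z = 4, d = 3, y = 3

Cell (3,4): row 3 already has {1, 2, 4, 5} → 3.
At (row 1, col 4): column 4 already has {1, 2, 3, 5}, so the value is 4.
At (row 1, col 2): row 1 already has {1, 2, 4, 5}, so the value is 3.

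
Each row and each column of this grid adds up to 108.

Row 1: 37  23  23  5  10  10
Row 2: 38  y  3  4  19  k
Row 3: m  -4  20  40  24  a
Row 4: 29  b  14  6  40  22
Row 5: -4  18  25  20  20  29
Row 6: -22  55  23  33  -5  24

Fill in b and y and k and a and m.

b = -3, y = 19, k = 25, a = -2, m = 30

Row 4: 29 + 14 + 6 + 40 + 22 = 111, so its missing entry is 108 − 111 = -3.
Column 2: 23 − 4 − 3 + 18 + 55 = 89, so its missing entry is 108 − 89 = 19.
Row 2: 38 + 19 + 3 + 4 + 19 = 83, so its missing entry is 108 − 83 = 25.
Column 1: 37 + 38 + 29 − 4 − 22 = 78, so its missing entry is 108 − 78 = 30.
Row 3: 30 − 4 + 20 + 40 + 24 = 110, so its missing entry is 108 − 110 = -2.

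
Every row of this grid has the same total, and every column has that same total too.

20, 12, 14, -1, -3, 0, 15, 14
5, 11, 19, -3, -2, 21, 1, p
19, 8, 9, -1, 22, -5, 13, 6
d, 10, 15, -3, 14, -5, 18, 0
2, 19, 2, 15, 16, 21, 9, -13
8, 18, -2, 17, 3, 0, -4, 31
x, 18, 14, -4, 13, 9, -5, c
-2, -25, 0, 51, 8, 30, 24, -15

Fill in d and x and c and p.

Rows 1 and 3 both sum to 71, so that's the common total.
Row 2 has 5 + 11 + 19 − 3 − 2 + 21 + 1 = 52; the blank must be 71 − 52 = 19.
Column 8 has 14 + 19 + 6 + 0 − 13 + 31 − 15 = 42; the blank must be 71 − 42 = 29.
Row 7 has 18 + 14 − 4 + 13 + 9 − 5 + 29 = 74; the blank must be 71 − 74 = -3.
Row 4 has 10 + 15 − 3 + 14 − 5 + 18 + 0 = 49; the blank must be 71 − 49 = 22.

d = 22, x = -3, c = 29, p = 19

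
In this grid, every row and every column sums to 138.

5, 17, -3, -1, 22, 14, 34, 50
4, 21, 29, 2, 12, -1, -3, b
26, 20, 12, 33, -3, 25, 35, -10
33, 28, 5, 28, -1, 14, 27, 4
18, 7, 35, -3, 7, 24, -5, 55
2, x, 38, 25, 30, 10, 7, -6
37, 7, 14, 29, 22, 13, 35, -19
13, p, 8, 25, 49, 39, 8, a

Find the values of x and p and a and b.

x = 32, p = 6, a = -10, b = 74

Row 2: 4 + 21 + 29 + 2 + 12 − 1 − 3 = 64, so its missing entry is 138 − 64 = 74.
Row 6: 2 + 38 + 25 + 30 + 10 + 7 − 6 = 106, so its missing entry is 138 − 106 = 32.
Column 2: 17 + 21 + 20 + 28 + 7 + 32 + 7 = 132, so its missing entry is 138 − 132 = 6.
Row 8: 13 + 6 + 8 + 25 + 49 + 39 + 8 = 148, so its missing entry is 138 − 148 = -10.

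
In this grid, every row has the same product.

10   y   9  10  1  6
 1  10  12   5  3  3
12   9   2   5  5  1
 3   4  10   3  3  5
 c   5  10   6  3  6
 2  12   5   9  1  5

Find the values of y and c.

y = 1, c = 1

Rows 2 and 6 each multiply to 5400, so every row has product 5400.
Row 1: 10×9×10×1×6 = 5400, so the missing entry is 5400 ÷ 5400 = 1.
Row 5: 5×10×6×3×6 = 5400, so the missing entry is 5400 ÷ 5400 = 1.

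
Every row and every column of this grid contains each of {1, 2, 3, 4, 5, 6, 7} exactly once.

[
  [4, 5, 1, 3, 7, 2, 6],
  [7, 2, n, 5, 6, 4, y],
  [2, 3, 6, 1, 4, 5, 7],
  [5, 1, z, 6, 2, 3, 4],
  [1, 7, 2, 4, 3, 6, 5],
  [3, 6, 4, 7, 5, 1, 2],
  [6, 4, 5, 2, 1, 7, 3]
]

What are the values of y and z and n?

For row 2, column 7: column 7 already has {2, 3, 4, 5, 6, 7}; that leaves 1.
Cell (4,3): row 4 already has {1, 2, 3, 4, 5, 6} → 7.
Cell (2,3): row 2 already has {1, 2, 4, 5, 6, 7} → 3.

y = 1, z = 7, n = 3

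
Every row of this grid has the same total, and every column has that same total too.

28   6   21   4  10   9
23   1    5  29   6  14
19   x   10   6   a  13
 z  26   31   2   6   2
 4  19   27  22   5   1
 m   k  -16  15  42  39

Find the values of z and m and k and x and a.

z = 11, m = -7, k = 5, x = 21, a = 9

Rows 1 and 2 both sum to 78, so that's the common total.
Column 5 has 10 + 6 + 6 + 5 + 42 = 69; the blank must be 78 − 69 = 9.
Row 3 has 19 + 10 + 6 + 9 + 13 = 57; the blank must be 78 − 57 = 21.
Column 2 has 6 + 1 + 21 + 26 + 19 = 73; the blank must be 78 − 73 = 5.
Row 4 has 26 + 31 + 2 + 6 + 2 = 67; the blank must be 78 − 67 = 11.
Row 6 has 5 − 16 + 15 + 42 + 39 = 85; the blank must be 78 − 85 = -7.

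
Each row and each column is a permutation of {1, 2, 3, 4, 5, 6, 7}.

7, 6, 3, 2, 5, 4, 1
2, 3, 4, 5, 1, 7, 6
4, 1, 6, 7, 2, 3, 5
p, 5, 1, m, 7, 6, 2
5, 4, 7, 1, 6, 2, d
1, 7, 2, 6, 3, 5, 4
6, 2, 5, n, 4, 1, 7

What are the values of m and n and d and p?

At (row 5, col 7): row 5 already has {1, 2, 4, 5, 6, 7}, so the value is 3.
Cell (7,4): row 7 already has {1, 2, 4, 5, 6, 7} → 3.
At (row 4, col 4): column 4 already has {1, 2, 3, 5, 6, 7}, so the value is 4.
For row 4, column 1: row 4 already has {1, 2, 4, 5, 6, 7}; that leaves 3.

m = 4, n = 3, d = 3, p = 3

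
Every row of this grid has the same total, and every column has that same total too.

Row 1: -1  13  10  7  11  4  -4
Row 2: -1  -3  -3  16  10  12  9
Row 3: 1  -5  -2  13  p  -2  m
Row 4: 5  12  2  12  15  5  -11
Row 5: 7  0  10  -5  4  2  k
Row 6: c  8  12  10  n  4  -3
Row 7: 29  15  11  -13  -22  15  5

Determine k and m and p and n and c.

k = 22, m = 22, p = 13, n = 9, c = 0

Rows 1 and 2 both sum to 40, so that's the common total.
Row 5: 7 + 0 + 10 − 5 + 4 + 2 = 18, so its missing entry is 40 − 18 = 22.
Column 7: -4 + 9 − 11 + 22 − 3 + 5 = 18, so its missing entry is 40 − 18 = 22.
Row 3: 1 − 5 − 2 + 13 − 2 + 22 = 27, so its missing entry is 40 − 27 = 13.
Column 5: 11 + 10 + 13 + 15 + 4 − 22 = 31, so its missing entry is 40 − 31 = 9.
Row 6: 8 + 12 + 10 + 9 + 4 − 3 = 40, so its missing entry is 40 − 40 = 0.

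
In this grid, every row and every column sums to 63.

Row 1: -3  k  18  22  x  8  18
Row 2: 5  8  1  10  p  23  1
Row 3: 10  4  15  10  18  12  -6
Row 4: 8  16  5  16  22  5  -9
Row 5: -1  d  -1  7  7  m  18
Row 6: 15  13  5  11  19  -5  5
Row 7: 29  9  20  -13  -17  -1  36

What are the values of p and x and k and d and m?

The known cells in row 2 total 48, leaving 63 − 48 = 15 for the blank.
The known cells in column 5 total 64, leaving 63 − 64 = -1 for the blank.
The known cells in row 1 total 62, leaving 63 − 62 = 1 for the blank.
The known cells in column 6 total 42, leaving 63 − 42 = 21 for the blank.
The known cells in row 5 total 51, leaving 63 − 51 = 12 for the blank.

p = 15, x = -1, k = 1, d = 12, m = 21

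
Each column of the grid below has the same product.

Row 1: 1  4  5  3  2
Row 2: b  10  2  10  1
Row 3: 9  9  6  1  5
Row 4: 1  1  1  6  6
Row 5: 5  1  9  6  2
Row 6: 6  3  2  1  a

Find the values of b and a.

Columns 3 and 4 each multiply to 1080, so every column has product 1080.
Column 1: 1×9×1×5×6 = 270, so the missing entry is 1080 ÷ 270 = 4.
Column 5: 2×1×5×6×2 = 120, so the missing entry is 1080 ÷ 120 = 9.

b = 4, a = 9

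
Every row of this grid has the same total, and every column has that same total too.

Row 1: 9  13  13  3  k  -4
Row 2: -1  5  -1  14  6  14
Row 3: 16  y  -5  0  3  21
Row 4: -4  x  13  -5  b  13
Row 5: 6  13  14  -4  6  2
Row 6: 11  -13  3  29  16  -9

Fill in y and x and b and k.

Rows 2 and 5 both sum to 37, so that's the common total.
The known cells in row 1 total 34, leaving 37 − 34 = 3 for the blank.
The known cells in row 3 total 35, leaving 37 − 35 = 2 for the blank.
The known cells in column 2 total 20, leaving 37 − 20 = 17 for the blank.
The known cells in row 4 total 34, leaving 37 − 34 = 3 for the blank.

y = 2, x = 17, b = 3, k = 3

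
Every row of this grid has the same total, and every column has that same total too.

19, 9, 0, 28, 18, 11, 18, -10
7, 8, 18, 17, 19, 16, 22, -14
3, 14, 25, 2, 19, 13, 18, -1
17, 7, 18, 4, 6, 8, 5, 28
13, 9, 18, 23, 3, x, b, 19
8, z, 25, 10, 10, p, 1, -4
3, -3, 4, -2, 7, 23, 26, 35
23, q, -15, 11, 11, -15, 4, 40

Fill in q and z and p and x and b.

q = 34, z = 15, p = 28, x = 9, b = -1

Rows 1 and 2 both sum to 93, so that's the common total.
Row 8 has 23 − 15 + 11 + 11 − 15 + 4 + 40 = 59; the blank must be 93 − 59 = 34.
Column 7 has 18 + 22 + 18 + 5 + 1 + 26 + 4 = 94; the blank must be 93 − 94 = -1.
Column 2 has 9 + 8 + 14 + 7 + 9 − 3 + 34 = 78; the blank must be 93 − 78 = 15.
Row 6 has 8 + 15 + 25 + 10 + 10 + 1 − 4 = 65; the blank must be 93 − 65 = 28.
Row 5 has 13 + 9 + 18 + 23 + 3 − 1 + 19 = 84; the blank must be 93 − 84 = 9.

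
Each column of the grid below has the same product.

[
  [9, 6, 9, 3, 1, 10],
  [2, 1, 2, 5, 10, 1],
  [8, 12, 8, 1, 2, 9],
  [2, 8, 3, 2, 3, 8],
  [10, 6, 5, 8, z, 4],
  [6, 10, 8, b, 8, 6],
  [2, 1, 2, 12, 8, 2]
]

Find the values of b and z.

Columns 2 and 6 each multiply to 34560, so every column has product 34560.
Column 4: 3×5×1×2×8×12 = 2880, so the missing entry is 34560 ÷ 2880 = 12.
Column 5: 1×10×2×3×8×8 = 3840, so the missing entry is 34560 ÷ 3840 = 9.

b = 12, z = 9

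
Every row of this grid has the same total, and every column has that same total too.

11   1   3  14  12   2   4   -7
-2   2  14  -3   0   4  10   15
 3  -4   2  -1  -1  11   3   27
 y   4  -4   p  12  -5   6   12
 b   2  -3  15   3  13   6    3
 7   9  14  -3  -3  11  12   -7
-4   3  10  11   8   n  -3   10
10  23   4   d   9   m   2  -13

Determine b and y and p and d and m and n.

b = 1, y = 14, p = 1, d = 6, m = -1, n = 5

Rows 1 and 2 both sum to 40, so that's the common total.
The known cells in row 5 total 39, leaving 40 − 39 = 1 for the blank.
The known cells in row 7 total 35, leaving 40 − 35 = 5 for the blank.
The known cells in column 1 total 26, leaving 40 − 26 = 14 for the blank.
The known cells in row 4 total 39, leaving 40 − 39 = 1 for the blank.
The known cells in column 4 total 34, leaving 40 − 34 = 6 for the blank.
The known cells in row 8 total 41, leaving 40 − 41 = -1 for the blank.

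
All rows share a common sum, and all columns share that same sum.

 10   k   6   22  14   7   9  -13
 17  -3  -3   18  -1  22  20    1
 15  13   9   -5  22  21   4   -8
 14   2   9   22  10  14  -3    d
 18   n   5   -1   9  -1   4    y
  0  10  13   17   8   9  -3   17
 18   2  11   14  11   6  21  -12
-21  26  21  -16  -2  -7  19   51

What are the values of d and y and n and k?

d = 3, y = 32, n = 5, k = 16

Rows 2 and 3 both sum to 71, so that's the common total.
Row 1 has 10 + 6 + 22 + 14 + 7 + 9 − 13 = 55; the blank must be 71 − 55 = 16.
Row 4 has 14 + 2 + 9 + 22 + 10 + 14 − 3 = 68; the blank must be 71 − 68 = 3.
Column 2 has 16 − 3 + 13 + 2 + 10 + 2 + 26 = 66; the blank must be 71 − 66 = 5.
Row 5 has 18 + 5 + 5 − 1 + 9 − 1 + 4 = 39; the blank must be 71 − 39 = 32.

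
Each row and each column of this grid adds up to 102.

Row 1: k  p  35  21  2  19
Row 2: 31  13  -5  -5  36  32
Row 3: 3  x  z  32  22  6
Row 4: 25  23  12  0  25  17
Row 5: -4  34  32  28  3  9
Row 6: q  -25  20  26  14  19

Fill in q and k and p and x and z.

The known cells in row 6 total 54, leaving 102 − 54 = 48 for the blank.
The known cells in column 1 total 103, leaving 102 − 103 = -1 for the blank.
The known cells in row 1 total 76, leaving 102 − 76 = 26 for the blank.
The known cells in column 2 total 71, leaving 102 − 71 = 31 for the blank.
The known cells in row 3 total 94, leaving 102 − 94 = 8 for the blank.

q = 48, k = -1, p = 26, x = 31, z = 8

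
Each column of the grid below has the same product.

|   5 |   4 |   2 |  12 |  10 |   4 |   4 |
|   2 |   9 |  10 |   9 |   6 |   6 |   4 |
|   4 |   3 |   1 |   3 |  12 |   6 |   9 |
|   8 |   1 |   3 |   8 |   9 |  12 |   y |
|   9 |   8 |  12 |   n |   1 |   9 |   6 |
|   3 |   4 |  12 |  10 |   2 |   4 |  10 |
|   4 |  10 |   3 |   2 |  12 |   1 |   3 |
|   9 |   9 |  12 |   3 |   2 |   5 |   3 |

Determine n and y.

n = 2, y = 4

Columns 1 and 5 each multiply to 311040, so every column has product 311040.
Column 4: 12×9×3×8×10×2×3 = 155520, so the missing entry is 311040 ÷ 155520 = 2.
Column 7: 4×4×9×6×10×3×3 = 77760, so the missing entry is 311040 ÷ 77760 = 4.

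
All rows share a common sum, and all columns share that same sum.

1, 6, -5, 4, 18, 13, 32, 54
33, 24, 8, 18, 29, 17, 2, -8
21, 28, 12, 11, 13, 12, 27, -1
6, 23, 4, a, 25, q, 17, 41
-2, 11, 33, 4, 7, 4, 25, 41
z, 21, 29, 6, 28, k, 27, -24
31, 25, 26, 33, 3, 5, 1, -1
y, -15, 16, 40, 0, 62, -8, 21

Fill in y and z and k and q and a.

Rows 1 and 2 both sum to 123, so that's the common total.
The known cells in row 8 total 116, leaving 123 − 116 = 7 for the blank.
The known cells in column 4 total 116, leaving 123 − 116 = 7 for the blank.
The known cells in column 1 total 97, leaving 123 − 97 = 26 for the blank.
The known cells in row 6 total 113, leaving 123 − 113 = 10 for the blank.
The known cells in row 4 total 123, leaving 123 − 123 = 0 for the blank.

y = 7, z = 26, k = 10, q = 0, a = 7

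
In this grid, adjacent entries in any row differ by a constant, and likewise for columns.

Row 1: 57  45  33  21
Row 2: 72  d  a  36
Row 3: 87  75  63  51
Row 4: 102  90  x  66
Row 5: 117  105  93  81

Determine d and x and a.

Along each row the entries change by -12 per step; down each column they change by 15.
Row 2: from 72 at column 1, stepping by -12 to column 2 gives 60.
Row 4: from 102 at column 1, stepping by -12 to column 3 gives 78.
Row 2: from 72 at column 1, stepping by -12 to column 3 gives 48.

d = 60, x = 78, a = 48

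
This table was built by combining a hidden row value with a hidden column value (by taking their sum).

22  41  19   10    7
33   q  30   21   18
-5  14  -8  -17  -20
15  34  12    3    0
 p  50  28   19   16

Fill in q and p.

q = 52, p = 31

The difference between any two rows is the same in every column — this is an addition table with the headers hidden.
Row 2 minus row 1 is 18 − 7 = 11, so its entry in column 2 is 41 + 11 = 52.
Row 5 minus row 1 is 16 − 7 = 9, so its entry in column 1 is 22 + 9 = 31.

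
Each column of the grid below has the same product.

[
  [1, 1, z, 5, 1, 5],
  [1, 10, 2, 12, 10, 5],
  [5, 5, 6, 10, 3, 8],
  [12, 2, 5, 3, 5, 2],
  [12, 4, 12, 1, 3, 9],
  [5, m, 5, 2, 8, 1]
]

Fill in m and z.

m = 9, z = 1

Columns 1 and 6 each multiply to 3600, so every column has product 3600.
Column 2: 1×10×5×2×4 = 400, so the missing entry is 3600 ÷ 400 = 9.
Column 3: 2×6×5×12×5 = 3600, so the missing entry is 3600 ÷ 3600 = 1.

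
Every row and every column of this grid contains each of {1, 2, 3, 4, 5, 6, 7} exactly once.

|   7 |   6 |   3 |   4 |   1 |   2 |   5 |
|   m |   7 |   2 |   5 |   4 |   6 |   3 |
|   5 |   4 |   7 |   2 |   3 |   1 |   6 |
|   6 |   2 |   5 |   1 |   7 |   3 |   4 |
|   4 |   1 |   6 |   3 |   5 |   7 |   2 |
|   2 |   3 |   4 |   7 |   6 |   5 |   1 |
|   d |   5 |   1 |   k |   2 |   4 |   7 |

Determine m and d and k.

Cell (2,1): row 2 already has {2, 3, 4, 5, 6, 7} → 1.
At (row 7, col 4): column 4 already has {1, 2, 3, 4, 5, 7}, so the value is 6.
For row 7, column 1: row 7 already has {1, 2, 4, 5, 6, 7}; that leaves 3.

m = 1, d = 3, k = 6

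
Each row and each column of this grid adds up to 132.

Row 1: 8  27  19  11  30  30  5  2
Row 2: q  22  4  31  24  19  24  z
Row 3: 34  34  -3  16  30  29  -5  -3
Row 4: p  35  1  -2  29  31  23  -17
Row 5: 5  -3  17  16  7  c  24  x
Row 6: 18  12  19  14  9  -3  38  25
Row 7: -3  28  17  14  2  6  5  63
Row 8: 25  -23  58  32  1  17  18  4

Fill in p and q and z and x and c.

p = 32, q = 13, z = -5, x = 63, c = 3

Row 4: 35 + 1 − 2 + 29 + 31 + 23 − 17 = 100, so its missing entry is 132 − 100 = 32.
Column 6: 30 + 19 + 29 + 31 − 3 + 6 + 17 = 129, so its missing entry is 132 − 129 = 3.
Column 1: 8 + 34 + 32 + 5 + 18 − 3 + 25 = 119, so its missing entry is 132 − 119 = 13.
Row 2: 13 + 22 + 4 + 31 + 24 + 19 + 24 = 137, so its missing entry is 132 − 137 = -5.
Row 5: 5 − 3 + 17 + 16 + 7 + 3 + 24 = 69, so its missing entry is 132 − 69 = 63.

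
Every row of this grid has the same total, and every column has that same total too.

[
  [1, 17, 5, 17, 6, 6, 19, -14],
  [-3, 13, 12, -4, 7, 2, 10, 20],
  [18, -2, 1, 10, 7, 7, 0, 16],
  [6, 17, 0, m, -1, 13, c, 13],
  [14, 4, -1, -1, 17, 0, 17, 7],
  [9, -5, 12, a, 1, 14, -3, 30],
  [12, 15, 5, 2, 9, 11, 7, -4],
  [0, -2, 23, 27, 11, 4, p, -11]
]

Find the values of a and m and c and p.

Rows 1 and 2 both sum to 57, so that's the common total.
Row 6 has 9 − 5 + 12 + 1 + 14 − 3 + 30 = 58; the blank must be 57 − 58 = -1.
Column 4 has 17 − 4 + 10 − 1 − 1 + 2 + 27 = 50; the blank must be 57 − 50 = 7.
Row 8 has 0 − 2 + 23 + 27 + 11 + 4 − 11 = 52; the blank must be 57 − 52 = 5.
Row 4 has 6 + 17 + 0 + 7 − 1 + 13 + 13 = 55; the blank must be 57 − 55 = 2.

a = -1, m = 7, c = 2, p = 5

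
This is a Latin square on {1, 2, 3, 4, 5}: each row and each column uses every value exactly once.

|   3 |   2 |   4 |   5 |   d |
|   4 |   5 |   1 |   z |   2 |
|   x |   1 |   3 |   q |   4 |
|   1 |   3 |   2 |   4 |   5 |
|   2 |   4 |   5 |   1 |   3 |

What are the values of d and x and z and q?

d = 1, x = 5, z = 3, q = 2

At (row 3, col 1): column 1 already has {1, 2, 3, 4}, so the value is 5.
At (row 2, col 4): row 2 already has {1, 2, 4, 5}, so the value is 3.
For row 3, column 4: row 3 already has {1, 3, 4, 5}; that leaves 2.
At (row 1, col 5): row 1 already has {2, 3, 4, 5}, so the value is 1.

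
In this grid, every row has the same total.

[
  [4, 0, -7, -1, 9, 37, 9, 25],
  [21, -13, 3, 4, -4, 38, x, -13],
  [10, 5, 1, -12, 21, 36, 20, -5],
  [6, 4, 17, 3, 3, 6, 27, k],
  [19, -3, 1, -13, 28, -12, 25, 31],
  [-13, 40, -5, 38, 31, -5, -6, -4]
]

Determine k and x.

k = 10, x = 40

The complete rows each total 76.
Row 4 is missing 76 − 66 = 10 (since 6 + 4 + 17 + 3 + 3 + 6 + 27 = 66).
Row 2 is missing 76 − 36 = 40 (since 21 − 13 + 3 + 4 − 4 + 38 − 13 = 36).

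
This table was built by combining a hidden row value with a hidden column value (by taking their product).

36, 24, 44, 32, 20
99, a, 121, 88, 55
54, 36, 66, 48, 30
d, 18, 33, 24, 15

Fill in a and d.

a = 66, d = 27

Each row is a constant multiple of every other row — this is a multiplication table with the headers hidden.
Row 2 is 55/20 = 11/4 times row 1, so its entry in column 2 is 24 × 11/4 = 66.
Row 4 is 15/20 = 3/4 times row 1, so its entry in column 1 is 36 × 3/4 = 27.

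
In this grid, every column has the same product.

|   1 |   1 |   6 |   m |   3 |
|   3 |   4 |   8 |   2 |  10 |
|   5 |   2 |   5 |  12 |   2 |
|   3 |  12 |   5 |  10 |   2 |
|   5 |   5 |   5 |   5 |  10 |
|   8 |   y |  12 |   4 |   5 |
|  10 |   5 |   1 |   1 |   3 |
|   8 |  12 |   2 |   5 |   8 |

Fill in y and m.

Columns 1 and 3 each multiply to 144000, so every column has product 144000.
Column 2: 1×4×2×12×5×5×12 = 28800, so the missing entry is 144000 ÷ 28800 = 5.
Column 4: 2×12×10×5×4×1×5 = 24000, so the missing entry is 144000 ÷ 24000 = 6.

y = 5, m = 6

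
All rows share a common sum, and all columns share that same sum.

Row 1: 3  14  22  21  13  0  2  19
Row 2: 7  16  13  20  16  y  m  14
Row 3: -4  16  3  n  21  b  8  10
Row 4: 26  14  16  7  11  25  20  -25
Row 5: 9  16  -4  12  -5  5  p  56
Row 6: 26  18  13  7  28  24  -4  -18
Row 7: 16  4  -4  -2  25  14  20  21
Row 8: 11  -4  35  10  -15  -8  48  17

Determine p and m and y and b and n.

p = 5, m = -5, y = 13, b = 21, n = 19

Rows 1 and 4 both sum to 94, so that's the common total.
The known cells in row 5 total 89, leaving 94 − 89 = 5 for the blank.
The known cells in column 4 total 75, leaving 94 − 75 = 19 for the blank.
The known cells in column 7 total 99, leaving 94 − 99 = -5 for the blank.
The known cells in row 2 total 81, leaving 94 − 81 = 13 for the blank.
The known cells in row 3 total 73, leaving 94 − 73 = 21 for the blank.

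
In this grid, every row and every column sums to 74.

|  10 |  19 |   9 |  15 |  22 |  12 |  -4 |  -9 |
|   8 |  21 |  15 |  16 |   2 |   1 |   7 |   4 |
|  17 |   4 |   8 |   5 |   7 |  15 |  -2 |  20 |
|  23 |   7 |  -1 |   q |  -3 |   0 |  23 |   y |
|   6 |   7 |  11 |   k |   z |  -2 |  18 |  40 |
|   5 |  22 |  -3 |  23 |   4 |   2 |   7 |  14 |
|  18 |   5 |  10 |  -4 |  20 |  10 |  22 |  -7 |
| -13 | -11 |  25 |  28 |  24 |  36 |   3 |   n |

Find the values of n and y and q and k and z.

n = -18, y = 30, q = -5, k = -4, z = -2

Column 5 has 22 + 2 + 7 − 3 + 4 + 20 + 24 = 76; the blank must be 74 − 76 = -2.
Row 8 has -13 − 11 + 25 + 28 + 24 + 36 + 3 = 92; the blank must be 74 − 92 = -18.
Row 5 has 6 + 7 + 11 − 2 − 2 + 18 + 40 = 78; the blank must be 74 − 78 = -4.
Column 8 has -9 + 4 + 20 + 40 + 14 − 7 − 18 = 44; the blank must be 74 − 44 = 30.
Row 4 has 23 + 7 − 1 − 3 + 0 + 23 + 30 = 79; the blank must be 74 − 79 = -5.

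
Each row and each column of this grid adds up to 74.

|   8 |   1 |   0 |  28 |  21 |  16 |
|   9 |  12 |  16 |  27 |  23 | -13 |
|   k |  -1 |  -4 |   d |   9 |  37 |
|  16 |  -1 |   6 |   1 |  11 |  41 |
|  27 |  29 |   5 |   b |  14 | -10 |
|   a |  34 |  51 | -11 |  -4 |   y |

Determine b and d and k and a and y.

Column 6: 16 − 13 + 37 + 41 − 10 = 71, so its missing entry is 74 − 71 = 3.
Row 5: 27 + 29 + 5 + 14 − 10 = 65, so its missing entry is 74 − 65 = 9.
Column 4: 28 + 27 + 1 + 9 − 11 = 54, so its missing entry is 74 − 54 = 20.
Row 3: -1 − 4 + 20 + 9 + 37 = 61, so its missing entry is 74 − 61 = 13.
Row 6: 34 + 51 − 11 − 4 + 3 = 73, so its missing entry is 74 − 73 = 1.

b = 9, d = 20, k = 13, a = 1, y = 3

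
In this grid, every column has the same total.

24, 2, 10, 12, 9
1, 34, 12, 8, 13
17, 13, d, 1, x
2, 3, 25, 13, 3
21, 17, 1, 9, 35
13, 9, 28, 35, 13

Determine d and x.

d = 2, x = 5

Columns 1 and 4 both add up to 78, so every column sums to 78.
Column 3: 10 + 12 + 25 + 1 + 28 = 76, so the missing entry is 78 − 76 = 2.
Column 5: 9 + 13 + 3 + 35 + 13 = 73, so the missing entry is 78 − 73 = 5.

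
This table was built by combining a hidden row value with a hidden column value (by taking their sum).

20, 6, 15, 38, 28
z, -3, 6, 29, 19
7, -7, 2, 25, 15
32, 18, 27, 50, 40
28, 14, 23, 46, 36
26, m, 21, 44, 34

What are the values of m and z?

m = 12, z = 11

The difference between any two rows is the same in every column — this is an addition table with the headers hidden.
Row 6 minus row 1 is 21 − 15 = 6, so its entry in column 2 is 6 + 6 = 12.
Row 2 minus row 1 is 6 − 15 = -9, so its entry in column 1 is 20 + (-9) = 11.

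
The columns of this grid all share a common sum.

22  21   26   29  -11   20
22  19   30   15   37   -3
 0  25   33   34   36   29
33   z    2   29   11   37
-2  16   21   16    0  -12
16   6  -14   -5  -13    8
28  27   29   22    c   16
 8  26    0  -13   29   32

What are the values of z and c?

The complete columns each total 127.
Column 2 is missing 127 − 140 = -13 (since 21 + 19 + 25 + 16 + 6 + 27 + 26 = 140).
Column 5 is missing 127 − 89 = 38 (since -11 + 37 + 36 + 11 + 0 − 13 + 29 = 89).

z = -13, c = 38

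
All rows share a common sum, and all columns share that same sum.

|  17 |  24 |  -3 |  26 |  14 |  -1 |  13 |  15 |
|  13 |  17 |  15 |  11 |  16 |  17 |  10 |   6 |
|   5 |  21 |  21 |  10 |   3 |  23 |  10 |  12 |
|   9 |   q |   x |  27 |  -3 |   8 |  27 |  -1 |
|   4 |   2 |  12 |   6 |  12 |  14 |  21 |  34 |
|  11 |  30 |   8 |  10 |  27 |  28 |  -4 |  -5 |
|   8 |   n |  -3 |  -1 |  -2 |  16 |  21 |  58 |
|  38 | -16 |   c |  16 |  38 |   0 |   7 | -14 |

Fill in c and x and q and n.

Rows 1 and 2 both sum to 105, so that's the common total.
Row 7: 8 − 3 − 1 − 2 + 16 + 21 + 58 = 97, so its missing entry is 105 − 97 = 8.
Column 2: 24 + 17 + 21 + 2 + 30 + 8 − 16 = 86, so its missing entry is 105 − 86 = 19.
Row 4: 9 + 19 + 27 − 3 + 8 + 27 − 1 = 86, so its missing entry is 105 − 86 = 19.
Row 8: 38 − 16 + 16 + 38 + 0 + 7 − 14 = 69, so its missing entry is 105 − 69 = 36.

c = 36, x = 19, q = 19, n = 8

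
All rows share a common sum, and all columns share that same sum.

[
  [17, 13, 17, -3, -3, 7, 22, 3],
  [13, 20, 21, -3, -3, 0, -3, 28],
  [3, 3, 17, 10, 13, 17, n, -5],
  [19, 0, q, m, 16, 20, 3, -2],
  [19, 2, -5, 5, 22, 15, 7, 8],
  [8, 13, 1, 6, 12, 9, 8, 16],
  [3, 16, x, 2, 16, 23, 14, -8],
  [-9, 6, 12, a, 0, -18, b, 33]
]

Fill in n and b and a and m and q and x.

n = 15, b = 7, a = 42, m = 14, q = 3, x = 7

Rows 1 and 2 both sum to 73, so that's the common total.
The known cells in row 7 total 66, leaving 73 − 66 = 7 for the blank.
The known cells in row 3 total 58, leaving 73 − 58 = 15 for the blank.
The known cells in column 7 total 66, leaving 73 − 66 = 7 for the blank.
The known cells in row 8 total 31, leaving 73 − 31 = 42 for the blank.
The known cells in column 4 total 59, leaving 73 − 59 = 14 for the blank.
The known cells in row 4 total 70, leaving 73 − 70 = 3 for the blank.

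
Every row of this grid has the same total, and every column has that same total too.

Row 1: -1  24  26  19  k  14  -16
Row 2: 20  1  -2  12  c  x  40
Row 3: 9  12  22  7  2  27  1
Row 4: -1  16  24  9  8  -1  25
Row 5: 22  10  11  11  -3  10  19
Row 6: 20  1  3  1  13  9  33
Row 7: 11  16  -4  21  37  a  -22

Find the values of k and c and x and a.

k = 14, c = 9, x = 0, a = 21

Rows 3 and 4 both sum to 80, so that's the common total.
The known cells in row 1 total 66, leaving 80 − 66 = 14 for the blank.
The known cells in row 7 total 59, leaving 80 − 59 = 21 for the blank.
The known cells in column 5 total 71, leaving 80 − 71 = 9 for the blank.
The known cells in row 2 total 80, leaving 80 − 80 = 0 for the blank.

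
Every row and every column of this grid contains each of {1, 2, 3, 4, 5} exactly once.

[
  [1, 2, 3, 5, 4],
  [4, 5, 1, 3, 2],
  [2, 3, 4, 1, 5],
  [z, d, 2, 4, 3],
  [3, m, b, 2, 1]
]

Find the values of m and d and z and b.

m = 4, d = 1, z = 5, b = 5

Cell (5,3): column 3 already has {1, 2, 3, 4} → 5.
At (row 5, col 2): row 5 already has {1, 2, 3, 5}, so the value is 4.
For row 4, column 2: column 2 already has {2, 3, 4, 5}; that leaves 1.
For row 4, column 1: row 4 already has {1, 2, 3, 4}; that leaves 5.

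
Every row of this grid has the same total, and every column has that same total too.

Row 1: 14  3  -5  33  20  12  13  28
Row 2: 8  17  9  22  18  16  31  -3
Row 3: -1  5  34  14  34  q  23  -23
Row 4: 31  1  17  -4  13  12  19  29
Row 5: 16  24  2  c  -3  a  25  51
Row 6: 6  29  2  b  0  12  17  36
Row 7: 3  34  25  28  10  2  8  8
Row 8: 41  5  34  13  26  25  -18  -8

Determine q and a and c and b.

q = 32, a = 7, c = -4, b = 16

Rows 1 and 2 both sum to 118, so that's the common total.
Row 6: 6 + 29 + 2 + 0 + 12 + 17 + 36 = 102, so its missing entry is 118 − 102 = 16.
Row 3: -1 + 5 + 34 + 14 + 34 + 23 − 23 = 86, so its missing entry is 118 − 86 = 32.
Column 6: 12 + 16 + 32 + 12 + 12 + 2 + 25 = 111, so its missing entry is 118 − 111 = 7.
Row 5: 16 + 24 + 2 − 3 + 7 + 25 + 51 = 122, so its missing entry is 118 − 122 = -4.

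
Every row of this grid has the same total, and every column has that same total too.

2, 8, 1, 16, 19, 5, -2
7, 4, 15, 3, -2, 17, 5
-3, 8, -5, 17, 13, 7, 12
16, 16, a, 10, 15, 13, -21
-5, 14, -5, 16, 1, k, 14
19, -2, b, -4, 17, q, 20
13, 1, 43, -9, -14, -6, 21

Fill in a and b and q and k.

Rows 1 and 2 both sum to 49, so that's the common total.
The known cells in row 5 total 35, leaving 49 − 35 = 14 for the blank.
The known cells in row 4 total 49, leaving 49 − 49 = 0 for the blank.
The known cells in column 6 total 50, leaving 49 − 50 = -1 for the blank.
The known cells in row 6 total 49, leaving 49 − 49 = 0 for the blank.

a = 0, b = 0, q = -1, k = 14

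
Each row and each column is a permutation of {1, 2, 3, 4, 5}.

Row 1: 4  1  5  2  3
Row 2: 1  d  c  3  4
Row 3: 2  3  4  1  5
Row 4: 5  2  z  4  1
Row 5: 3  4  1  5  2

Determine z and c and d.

z = 3, c = 2, d = 5

Cell (2,2): column 2 already has {1, 2, 3, 4} → 5.
At (row 4, col 3): row 4 already has {1, 2, 4, 5}, so the value is 3.
At (row 2, col 3): row 2 already has {1, 3, 4, 5}, so the value is 2.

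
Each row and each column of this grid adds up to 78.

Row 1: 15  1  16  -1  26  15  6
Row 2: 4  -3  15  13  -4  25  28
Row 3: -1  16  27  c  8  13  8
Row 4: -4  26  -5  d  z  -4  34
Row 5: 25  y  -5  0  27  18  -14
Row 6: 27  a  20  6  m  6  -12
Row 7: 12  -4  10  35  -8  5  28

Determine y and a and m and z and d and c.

Row 3: -1 + 16 + 27 + 8 + 13 + 8 = 71, so its missing entry is 78 − 71 = 7.
Column 4: -1 + 13 + 7 + 0 + 6 + 35 = 60, so its missing entry is 78 − 60 = 18.
Row 4: -4 + 26 − 5 + 18 − 4 + 34 = 65, so its missing entry is 78 − 65 = 13.
Column 5: 26 − 4 + 8 + 13 + 27 − 8 = 62, so its missing entry is 78 − 62 = 16.
Row 6: 27 + 20 + 6 + 16 + 6 − 12 = 63, so its missing entry is 78 − 63 = 15.
Row 5: 25 − 5 + 0 + 27 + 18 − 14 = 51, so its missing entry is 78 − 51 = 27.

y = 27, a = 15, m = 16, z = 13, d = 18, c = 7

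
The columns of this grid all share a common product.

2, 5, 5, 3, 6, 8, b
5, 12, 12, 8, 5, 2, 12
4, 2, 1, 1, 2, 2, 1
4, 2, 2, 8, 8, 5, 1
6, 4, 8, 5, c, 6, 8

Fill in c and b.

Columns 3 and 6 each multiply to 960, so every column has product 960.
Column 5: 6×5×2×8 = 480, so the missing entry is 960 ÷ 480 = 2.
Column 7: 12×1×1×8 = 96, so the missing entry is 960 ÷ 96 = 10.

c = 2, b = 10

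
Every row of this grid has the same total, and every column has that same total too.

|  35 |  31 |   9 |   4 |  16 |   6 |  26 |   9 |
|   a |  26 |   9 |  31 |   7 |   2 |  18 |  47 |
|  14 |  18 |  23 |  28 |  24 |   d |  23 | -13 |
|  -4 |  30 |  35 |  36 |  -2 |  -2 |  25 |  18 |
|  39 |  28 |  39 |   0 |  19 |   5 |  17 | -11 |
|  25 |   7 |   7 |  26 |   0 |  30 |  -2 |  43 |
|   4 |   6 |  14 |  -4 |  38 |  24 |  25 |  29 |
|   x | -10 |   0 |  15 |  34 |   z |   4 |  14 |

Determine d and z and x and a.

Rows 1 and 4 both sum to 136, so that's the common total.
Row 2 has 26 + 9 + 31 + 7 + 2 + 18 + 47 = 140; the blank must be 136 − 140 = -4.
Row 3 has 14 + 18 + 23 + 28 + 24 + 23 − 13 = 117; the blank must be 136 − 117 = 19.
Column 6 has 6 + 2 + 19 − 2 + 5 + 30 + 24 = 84; the blank must be 136 − 84 = 52.
Row 8 has -10 + 0 + 15 + 34 + 52 + 4 + 14 = 109; the blank must be 136 − 109 = 27.

d = 19, z = 52, x = 27, a = -4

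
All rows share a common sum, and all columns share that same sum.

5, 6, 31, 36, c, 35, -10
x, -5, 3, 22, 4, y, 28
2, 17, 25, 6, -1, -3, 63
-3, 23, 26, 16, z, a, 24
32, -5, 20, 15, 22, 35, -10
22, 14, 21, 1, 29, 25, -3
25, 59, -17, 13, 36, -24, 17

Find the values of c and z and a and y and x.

c = 6, z = 13, a = 10, y = 31, x = 26

Rows 3 and 5 both sum to 109, so that's the common total.
The known cells in row 1 total 103, leaving 109 − 103 = 6 for the blank.
The known cells in column 5 total 96, leaving 109 − 96 = 13 for the blank.
The known cells in column 1 total 83, leaving 109 − 83 = 26 for the blank.
The known cells in row 2 total 78, leaving 109 − 78 = 31 for the blank.
The known cells in row 4 total 99, leaving 109 − 99 = 10 for the blank.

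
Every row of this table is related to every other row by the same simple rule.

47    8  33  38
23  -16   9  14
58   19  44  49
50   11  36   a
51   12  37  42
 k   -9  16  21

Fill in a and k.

a = 41, k = 30

The difference between any two rows is the same in every column — this is an addition table with the headers hidden.
Row 4 minus row 1 is 36 − 33 = 3, so its entry in column 4 is 38 + 3 = 41.
Row 6 minus row 1 is 16 − 33 = -17, so its entry in column 1 is 47 + (-17) = 30.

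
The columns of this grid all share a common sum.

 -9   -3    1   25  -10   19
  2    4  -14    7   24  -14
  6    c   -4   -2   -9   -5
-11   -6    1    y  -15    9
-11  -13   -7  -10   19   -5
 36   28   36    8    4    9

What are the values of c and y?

Column 1 sums to 13 and so does column 6; that's the common total.
In column 2 the known cells total 10, leaving 13 − 10 = 3.
In column 4 the known cells total 28, leaving 13 − 28 = -15.

c = 3, y = -15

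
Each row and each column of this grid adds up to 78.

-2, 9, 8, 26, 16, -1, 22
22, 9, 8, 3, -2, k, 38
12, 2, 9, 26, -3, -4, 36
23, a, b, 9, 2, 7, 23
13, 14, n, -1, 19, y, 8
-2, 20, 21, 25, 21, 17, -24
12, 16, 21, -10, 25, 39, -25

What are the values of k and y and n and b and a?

k = 0, y = 20, n = 5, b = 6, a = 8

The known cells in row 2 total 78, leaving 78 − 78 = 0 for the blank.
The known cells in column 2 total 70, leaving 78 − 70 = 8 for the blank.
The known cells in column 6 total 58, leaving 78 − 58 = 20 for the blank.
The known cells in row 5 total 73, leaving 78 − 73 = 5 for the blank.
The known cells in row 4 total 72, leaving 78 − 72 = 6 for the blank.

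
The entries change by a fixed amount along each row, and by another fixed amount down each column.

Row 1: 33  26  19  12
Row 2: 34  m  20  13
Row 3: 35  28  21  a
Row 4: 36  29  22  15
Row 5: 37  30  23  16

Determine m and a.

Along each row the entries change by -7 per step; down each column they change by 1.
Row 2: from 34 at column 1, stepping by -7 to column 2 gives 27.
Row 3: from 35 at column 1, stepping by -7 to column 4 gives 14.

m = 27, a = 14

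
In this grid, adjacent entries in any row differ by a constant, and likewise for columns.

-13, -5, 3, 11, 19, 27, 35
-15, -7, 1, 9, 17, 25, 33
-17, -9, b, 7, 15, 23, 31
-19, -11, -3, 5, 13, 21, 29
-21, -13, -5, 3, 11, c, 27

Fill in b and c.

Along each row the entries change by 8 per step; down each column they change by -2.
Row 3: from -17 at column 1, stepping by 8 to column 3 gives -1.
Row 5: from -21 at column 1, stepping by 8 to column 6 gives 19.

b = -1, c = 19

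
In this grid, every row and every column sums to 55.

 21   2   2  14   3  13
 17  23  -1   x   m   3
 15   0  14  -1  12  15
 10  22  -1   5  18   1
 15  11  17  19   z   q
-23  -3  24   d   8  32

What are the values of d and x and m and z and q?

Column 6: 13 + 3 + 15 + 1 + 32 = 64, so its missing entry is 55 − 64 = -9.
Row 5: 15 + 11 + 17 + 19 − 9 = 53, so its missing entry is 55 − 53 = 2.
Column 5: 3 + 12 + 18 + 2 + 8 = 43, so its missing entry is 55 − 43 = 12.
Row 6: -23 − 3 + 24 + 8 + 32 = 38, so its missing entry is 55 − 38 = 17.
Row 2: 17 + 23 − 1 + 12 + 3 = 54, so its missing entry is 55 − 54 = 1.

d = 17, x = 1, m = 12, z = 2, q = -9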